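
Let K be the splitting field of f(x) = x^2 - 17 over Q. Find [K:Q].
[K:Q] = 2

The polynomial x^2 - 17 is irreducible over Q since 17 is not a perfect square. Its splitting field is Q(sqrt(17)), which has degree 2 over Q.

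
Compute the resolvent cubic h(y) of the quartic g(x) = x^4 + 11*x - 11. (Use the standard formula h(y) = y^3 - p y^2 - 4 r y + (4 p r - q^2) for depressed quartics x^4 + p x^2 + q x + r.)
h(y) = y^3 + 44*y - 121

Identify coefficients: p = 0, q = 11, r = -11.
Plug into h(y) = y^3 - p y^2 - 4 r y + (4 p r - q^2):
  h(y) = y^3 - (0) y^2 - 4*(-11) y + (4*(0)*(-11) - (11)^2)
       = y^3 + (0) y^2 + (44) y + (-121).
Simplifying: h(y) = y^3 + 44*y - 121.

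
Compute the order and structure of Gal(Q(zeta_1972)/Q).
|Gal(Q(zeta_1972)/Q)| = phi(1972) = 896; group ≅ (Z/1972Z)^* ≅ Z/2Z × Z/16Z × Z/28Z

The n-th cyclotomic polynomial Φ_1972(x) is the minimal polynomial of zeta_1972 over Q and has degree phi(1972) = 896. So Q(zeta_1972) is a degree-896 Galois extension with Galois group (Z/1972Z)^*. By CRT, (Z/1972Z)^* ≅ (Z/4Z)^* × (Z/17Z)^* × (Z/29Z)^*. Each prime-power unit group is (Z/4Z)^* ≅ Z/2Z; (Z/17Z)^* ≅ Z/16Z; (Z/29Z)^* ≅ Z/28Z. Hence Gal(Q(zeta_1972)/Q) ≅ Z/2Z × Z/16Z × Z/28Z.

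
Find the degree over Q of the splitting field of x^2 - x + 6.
[K:Q] = 2

The discriminant of x^2 + (-1)*x + (6) is b^2 - 4c = 1 - (24) = -23. Since -23 is not a perfect square in Q, the polynomial is irreducible over Q. Its two roots generate a degree-2 extension, so [K:Q] = 2.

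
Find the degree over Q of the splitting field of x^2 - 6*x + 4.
[K:Q] = 2

The discriminant of x^2 + (-6)*x + (4) is b^2 - 4c = 36 - (16) = 20. Since 20 is not a perfect square in Q, the polynomial is irreducible over Q. Its two roots generate a degree-2 extension, so [K:Q] = 2.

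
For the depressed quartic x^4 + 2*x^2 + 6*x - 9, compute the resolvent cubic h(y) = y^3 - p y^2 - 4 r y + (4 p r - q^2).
h(y) = y^3 - 2*y^2 + 36*y - 108

Identify coefficients: p = 2, q = 6, r = -9.
Plug into h(y) = y^3 - p y^2 - 4 r y + (4 p r - q^2):
  h(y) = y^3 - (2) y^2 - 4*(-9) y + (4*(2)*(-9) - (6)^2)
       = y^3 + (-2) y^2 + (36) y + (-108).
Simplifying: h(y) = y^3 - 2*y^2 + 36*y - 108.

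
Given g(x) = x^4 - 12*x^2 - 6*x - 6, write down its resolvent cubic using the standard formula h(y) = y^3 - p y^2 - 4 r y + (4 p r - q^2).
h(y) = y^3 + 12*y^2 + 24*y + 252

Identify coefficients: p = -12, q = -6, r = -6.
Plug into h(y) = y^3 - p y^2 - 4 r y + (4 p r - q^2):
  h(y) = y^3 - (-12) y^2 - 4*(-6) y + (4*(-12)*(-6) - (-6)^2)
       = y^3 + (12) y^2 + (24) y + (252).
Simplifying: h(y) = y^3 + 12*y^2 + 24*y + 252.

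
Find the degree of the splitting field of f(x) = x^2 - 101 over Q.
[K:Q] = 2

The polynomial x^2 - 101 is irreducible over Q since 101 is not a perfect square. Its splitting field is Q(sqrt(101)), which has degree 2 over Q.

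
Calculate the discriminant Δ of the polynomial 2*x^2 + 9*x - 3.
Δ = 105

For a quadratic a x^2 + b x + c the discriminant is Δ = b^2 - 4ac = (9)^2 - 4*(2)*(-3) = 81 - (-24) = 105.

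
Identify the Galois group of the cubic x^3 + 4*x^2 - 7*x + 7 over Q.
Gal(K/Q) = S_3 (symmetric group of order 6)

Compute the discriminant of x^3 + (4)*x^2 + (-7)*x + (7): Δ = -4487. Since Δ is not a rational square, the Galois group is not contained in A_3; it must be the full S_3 (irreducibility of the cubic rules out anything smaller).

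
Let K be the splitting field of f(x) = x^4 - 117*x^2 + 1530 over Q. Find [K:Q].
[K:Q] = 4

f factors as (x^2 - 15)(x^2 - 102); the splitting field is K = Q(sqrt(15), sqrt(102)). Since 15, 102, and 1530 are all non-squares in Q, the three subfields Q(sqrt(15)), Q(sqrt(102)), Q(sqrt(1530)) are distinct degree-2 extensions, so [K:Q] = 4 (Klein four Galois group).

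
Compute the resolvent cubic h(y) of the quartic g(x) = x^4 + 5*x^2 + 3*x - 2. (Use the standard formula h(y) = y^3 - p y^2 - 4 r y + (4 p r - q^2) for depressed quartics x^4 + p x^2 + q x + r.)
h(y) = y^3 - 5*y^2 + 8*y - 49

Identify coefficients: p = 5, q = 3, r = -2.
Plug into h(y) = y^3 - p y^2 - 4 r y + (4 p r - q^2):
  h(y) = y^3 - (5) y^2 - 4*(-2) y + (4*(5)*(-2) - (3)^2)
       = y^3 + (-5) y^2 + (8) y + (-49).
Simplifying: h(y) = y^3 - 5*y^2 + 8*y - 49.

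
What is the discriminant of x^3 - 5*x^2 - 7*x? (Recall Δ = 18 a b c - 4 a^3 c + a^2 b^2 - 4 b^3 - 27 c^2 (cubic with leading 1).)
Δ = 2597

For x^3 + a x^2 + b x + c the discriminant is Δ = 18 a b c - 4 a^3 c + a^2 b^2 - 4 b^3 - 27 c^2.
Plug a = -5, b = -7, c = 0:
  18*(-5)*(-7)*(0) - 4*(-5)^3*(0) + (-5)^2*(-7)^2 - 4*(-7)^3 - 27*(0)^2
  = 0 + (0) + 1225 + (1372) + (0)
  = 2597.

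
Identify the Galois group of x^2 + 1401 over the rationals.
Gal(K/Q) = Z/2Z (cyclic of order 2)

x^2 + 1401 is irreducible over Q since -1401 is not a rational square. The splitting field Q(sqrt(-1401)) has degree 2 over Q, and its unique nontrivial automorphism is sqrt(-1401) ↦ -sqrt(-1401). Hence Gal(Q(sqrt(-1401))/Q) = Z/2Z.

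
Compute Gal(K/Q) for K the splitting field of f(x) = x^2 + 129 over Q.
Gal(K/Q) = Z/2Z (cyclic of order 2)

x^2 + 129 is irreducible over Q since -129 is not a rational square. The splitting field Q(sqrt(-129)) has degree 2 over Q, and its unique nontrivial automorphism is sqrt(-129) ↦ -sqrt(-129). Hence Gal(Q(sqrt(-129))/Q) = Z/2Z.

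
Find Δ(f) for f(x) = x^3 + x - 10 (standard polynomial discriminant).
Δ = -2704

For a depressed cubic x^3 + p x + q the discriminant is Δ = -4 p^3 - 27 q^2 = -4*(1)^3 - 27*(-10)^2 = -4 - 2700 = -2704.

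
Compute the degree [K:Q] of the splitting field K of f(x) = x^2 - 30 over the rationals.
[K:Q] = 2

The polynomial x^2 - 30 is irreducible over Q since 30 is not a perfect square. Its splitting field is Q(sqrt(30)), which has degree 2 over Q.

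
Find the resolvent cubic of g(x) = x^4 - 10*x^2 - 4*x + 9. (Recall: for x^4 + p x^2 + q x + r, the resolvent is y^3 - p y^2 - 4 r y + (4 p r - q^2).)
h(y) = y^3 + 10*y^2 - 36*y - 376

Identify coefficients: p = -10, q = -4, r = 9.
Plug into h(y) = y^3 - p y^2 - 4 r y + (4 p r - q^2):
  h(y) = y^3 - (-10) y^2 - 4*(9) y + (4*(-10)*(9) - (-4)^2)
       = y^3 + (10) y^2 + (-36) y + (-376).
Simplifying: h(y) = y^3 + 10*y^2 - 36*y - 376.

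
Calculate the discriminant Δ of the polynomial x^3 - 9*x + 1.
Δ = 2889

For a depressed cubic x^3 + p x + q the discriminant is Δ = -4 p^3 - 27 q^2 = -4*(-9)^3 - 27*(1)^2 = 2916 - 27 = 2889.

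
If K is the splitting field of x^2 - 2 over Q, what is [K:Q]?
[K:Q] = 2

The polynomial x^2 - 2 is irreducible over Q since 2 is not a perfect square. Its splitting field is Q(sqrt(2)), which has degree 2 over Q.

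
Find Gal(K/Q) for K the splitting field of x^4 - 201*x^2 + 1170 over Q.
Gal(K/Q) = V_4 (Klein four-group, Z/2Z × Z/2Z)

f factors as (x^2 - 195)(x^2 - 6), so the splitting field is K = Q(sqrt(195), sqrt(6)). The elements 195, 6, 1170 are all non-squares in Q, so sqrt(195) and sqrt(6) generate independent quadratic extensions. Thus [K:Q] = 4 and Gal(K/Q) is generated by the two order-2 automorphisms sqrt(195) ↦ -sqrt(195) and sqrt(6) ↦ -sqrt(6), giving V_4.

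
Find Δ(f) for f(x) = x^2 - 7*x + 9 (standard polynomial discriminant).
Δ = 13

For a quadratic a x^2 + b x + c the discriminant is Δ = b^2 - 4ac = (-7)^2 - 4*(1)*(9) = 49 - (36) = 13.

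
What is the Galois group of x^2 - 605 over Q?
Gal(K/Q) = Z/2Z (cyclic of order 2)

x^2 - 605 is irreducible over Q since 605 is not a rational square. The splitting field Q(sqrt(605)) has degree 2 over Q, and its unique nontrivial automorphism is sqrt(605) ↦ -sqrt(605). Hence Gal(Q(sqrt(605))/Q) = Z/2Z.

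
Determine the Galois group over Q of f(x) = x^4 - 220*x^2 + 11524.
Gal(K/Q) = V_4 (Klein four-group, Z/2Z × Z/2Z)

f factors as (x^2 - 86)(x^2 - 134), so the splitting field is K = Q(sqrt(86), sqrt(134)). The elements 86, 134, 11524 are all non-squares in Q, so sqrt(86) and sqrt(134) generate independent quadratic extensions. Thus [K:Q] = 4 and Gal(K/Q) is generated by the two order-2 automorphisms sqrt(86) ↦ -sqrt(86) and sqrt(134) ↦ -sqrt(134), giving V_4.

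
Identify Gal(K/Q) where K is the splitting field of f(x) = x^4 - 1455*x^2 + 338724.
Gal(K/Q) = Z/2Z (cyclic of order 2)

f factors as (x^2 - 291)(x^2 - 1164), so the splitting field is K = Q(sqrt(291), sqrt(1164)). The squarefree part of 291 is 291 and the squarefree part of 1164 is also 291, so sqrt(291) and sqrt(1164) are both rational multiples of sqrt(291). Hence Q(sqrt(291)) = Q(sqrt(1164)) = Q(sqrt(291)), and the splitting field collapses to a single degree-2 extension with Galois group Z/2Z.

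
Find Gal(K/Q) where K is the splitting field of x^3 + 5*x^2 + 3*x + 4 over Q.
Gal(K/Q) = S_3 (symmetric group of order 6)

Compute the discriminant of x^3 + (5)*x^2 + (3)*x + (4): Δ = -1235. Since Δ is not a rational square, the Galois group is not contained in A_3; it must be the full S_3 (irreducibility of the cubic rules out anything smaller).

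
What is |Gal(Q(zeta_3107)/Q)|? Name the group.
|Gal(Q(zeta_3107)/Q)| = phi(3107) = 2856; group ≅ (Z/3107Z)^* ≅ Z/12Z × Z/238Z

The n-th cyclotomic polynomial Φ_3107(x) is the minimal polynomial of zeta_3107 over Q and has degree phi(3107) = 2856. So Q(zeta_3107) is a degree-2856 Galois extension with Galois group (Z/3107Z)^*. By CRT, (Z/3107Z)^* ≅ (Z/13Z)^* × (Z/239Z)^*. Each prime-power unit group is (Z/13Z)^* ≅ Z/12Z; (Z/239Z)^* ≅ Z/238Z. Hence Gal(Q(zeta_3107)/Q) ≅ Z/12Z × Z/238Z.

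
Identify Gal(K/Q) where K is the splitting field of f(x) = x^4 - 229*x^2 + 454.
Gal(K/Q) = V_4 (Klein four-group, Z/2Z × Z/2Z)

f factors as (x^2 - 227)(x^2 - 2), so the splitting field is K = Q(sqrt(227), sqrt(2)). The elements 227, 2, 454 are all non-squares in Q, so sqrt(227) and sqrt(2) generate independent quadratic extensions. Thus [K:Q] = 4 and Gal(K/Q) is generated by the two order-2 automorphisms sqrt(227) ↦ -sqrt(227) and sqrt(2) ↦ -sqrt(2), giving V_4.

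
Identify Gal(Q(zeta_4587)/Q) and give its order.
|Gal(Q(zeta_4587)/Q)| = phi(4587) = 2760; group ≅ (Z/4587Z)^* ≅ Z/2Z × Z/10Z × Z/138Z

The n-th cyclotomic polynomial Φ_4587(x) is the minimal polynomial of zeta_4587 over Q and has degree phi(4587) = 2760. So Q(zeta_4587) is a degree-2760 Galois extension with Galois group (Z/4587Z)^*. By CRT, (Z/4587Z)^* ≅ (Z/3Z)^* × (Z/11Z)^* × (Z/139Z)^*. Each prime-power unit group is (Z/3Z)^* ≅ Z/2Z; (Z/11Z)^* ≅ Z/10Z; (Z/139Z)^* ≅ Z/138Z. Hence Gal(Q(zeta_4587)/Q) ≅ Z/2Z × Z/10Z × Z/138Z.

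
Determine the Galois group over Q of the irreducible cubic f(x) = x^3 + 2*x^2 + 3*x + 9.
Gal(K/Q) = S_3 (symmetric group of order 6)

Compute the discriminant of x^3 + (2)*x^2 + (3)*x + (9): Δ = -1575. Since Δ is not a rational square, the Galois group is not contained in A_3; it must be the full S_3 (irreducibility of the cubic rules out anything smaller).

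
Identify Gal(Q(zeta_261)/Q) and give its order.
|Gal(Q(zeta_261)/Q)| = phi(261) = 168; group ≅ (Z/261Z)^* ≅ Z/6Z × Z/28Z

The n-th cyclotomic polynomial Φ_261(x) is the minimal polynomial of zeta_261 over Q and has degree phi(261) = 168. So Q(zeta_261) is a degree-168 Galois extension with Galois group (Z/261Z)^*. By CRT, (Z/261Z)^* ≅ (Z/9Z)^* × (Z/29Z)^*. Each prime-power unit group is (Z/9Z)^* ≅ Z/6Z; (Z/29Z)^* ≅ Z/28Z. Hence Gal(Q(zeta_261)/Q) ≅ Z/6Z × Z/28Z.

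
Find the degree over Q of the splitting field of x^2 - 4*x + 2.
[K:Q] = 2

The discriminant of x^2 + (-4)*x + (2) is b^2 - 4c = 16 - (8) = 8. Since 8 is not a perfect square in Q, the polynomial is irreducible over Q. Its two roots generate a degree-2 extension, so [K:Q] = 2.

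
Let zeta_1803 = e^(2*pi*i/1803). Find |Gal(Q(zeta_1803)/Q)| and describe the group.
|Gal(Q(zeta_1803)/Q)| = phi(1803) = 1200; group ≅ (Z/1803Z)^* ≅ Z/2Z × Z/600Z

The n-th cyclotomic polynomial Φ_1803(x) is the minimal polynomial of zeta_1803 over Q and has degree phi(1803) = 1200. So Q(zeta_1803) is a degree-1200 Galois extension with Galois group (Z/1803Z)^*. By CRT, (Z/1803Z)^* ≅ (Z/3Z)^* × (Z/601Z)^*. Each prime-power unit group is (Z/3Z)^* ≅ Z/2Z; (Z/601Z)^* ≅ Z/600Z. Hence Gal(Q(zeta_1803)/Q) ≅ Z/2Z × Z/600Z.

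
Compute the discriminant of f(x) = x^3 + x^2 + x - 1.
Δ = -44

For x^3 + a x^2 + b x + c the discriminant is Δ = 18 a b c - 4 a^3 c + a^2 b^2 - 4 b^3 - 27 c^2.
Plug a = 1, b = 1, c = -1:
  18*(1)*(1)*(-1) - 4*(1)^3*(-1) + (1)^2*(1)^2 - 4*(1)^3 - 27*(-1)^2
  = -18 + (4) + 1 + (-4) + (-27)
  = -44.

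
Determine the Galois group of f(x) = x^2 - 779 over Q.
Gal(K/Q) = Z/2Z (cyclic of order 2)

x^2 - 779 is irreducible over Q since 779 is not a rational square. The splitting field Q(sqrt(779)) has degree 2 over Q, and its unique nontrivial automorphism is sqrt(779) ↦ -sqrt(779). Hence Gal(Q(sqrt(779))/Q) = Z/2Z.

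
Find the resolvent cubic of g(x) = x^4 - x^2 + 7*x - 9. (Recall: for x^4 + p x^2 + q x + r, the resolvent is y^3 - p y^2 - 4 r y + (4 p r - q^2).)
h(y) = y^3 + y^2 + 36*y - 13

Identify coefficients: p = -1, q = 7, r = -9.
Plug into h(y) = y^3 - p y^2 - 4 r y + (4 p r - q^2):
  h(y) = y^3 - (-1) y^2 - 4*(-9) y + (4*(-1)*(-9) - (7)^2)
       = y^3 + (1) y^2 + (36) y + (-13).
Simplifying: h(y) = y^3 + y^2 + 36*y - 13.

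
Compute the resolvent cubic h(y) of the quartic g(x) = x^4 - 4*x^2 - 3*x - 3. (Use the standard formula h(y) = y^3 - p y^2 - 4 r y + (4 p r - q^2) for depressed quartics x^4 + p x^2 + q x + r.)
h(y) = y^3 + 4*y^2 + 12*y + 39

Identify coefficients: p = -4, q = -3, r = -3.
Plug into h(y) = y^3 - p y^2 - 4 r y + (4 p r - q^2):
  h(y) = y^3 - (-4) y^2 - 4*(-3) y + (4*(-4)*(-3) - (-3)^2)
       = y^3 + (4) y^2 + (12) y + (39).
Simplifying: h(y) = y^3 + 4*y^2 + 12*y + 39.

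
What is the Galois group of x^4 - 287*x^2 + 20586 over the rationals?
Gal(K/Q) = V_4 (Klein four-group, Z/2Z × Z/2Z)

f factors as (x^2 - 141)(x^2 - 146), so the splitting field is K = Q(sqrt(141), sqrt(146)). The elements 141, 146, 20586 are all non-squares in Q, so sqrt(141) and sqrt(146) generate independent quadratic extensions. Thus [K:Q] = 4 and Gal(K/Q) is generated by the two order-2 automorphisms sqrt(141) ↦ -sqrt(141) and sqrt(146) ↦ -sqrt(146), giving V_4.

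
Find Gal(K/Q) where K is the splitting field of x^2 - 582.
Gal(K/Q) = Z/2Z (cyclic of order 2)

x^2 - 582 is irreducible over Q since 582 is not a rational square. The splitting field Q(sqrt(582)) has degree 2 over Q, and its unique nontrivial automorphism is sqrt(582) ↦ -sqrt(582). Hence Gal(Q(sqrt(582))/Q) = Z/2Z.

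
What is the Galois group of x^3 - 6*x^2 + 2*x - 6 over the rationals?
Gal(K/Q) = S_3 (symmetric group of order 6)

Compute the discriminant of x^3 + (-6)*x^2 + (2)*x + (-6): Δ = -4748. Since Δ is not a rational square, the Galois group is not contained in A_3; it must be the full S_3 (irreducibility of the cubic rules out anything smaller).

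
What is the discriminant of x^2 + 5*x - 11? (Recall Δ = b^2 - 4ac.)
Δ = 69

For a quadratic a x^2 + b x + c the discriminant is Δ = b^2 - 4ac = (5)^2 - 4*(1)*(-11) = 25 - (-44) = 69.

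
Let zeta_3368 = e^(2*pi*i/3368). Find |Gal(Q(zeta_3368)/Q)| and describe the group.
|Gal(Q(zeta_3368)/Q)| = phi(3368) = 1680; group ≅ (Z/3368Z)^* ≅ Z/2Z × Z/2Z × Z/420Z

The n-th cyclotomic polynomial Φ_3368(x) is the minimal polynomial of zeta_3368 over Q and has degree phi(3368) = 1680. So Q(zeta_3368) is a degree-1680 Galois extension with Galois group (Z/3368Z)^*. By CRT, (Z/3368Z)^* ≅ (Z/8Z)^* × (Z/421Z)^*. Each prime-power unit group is (Z/8Z)^* ≅ Z/2Z × Z/2Z; (Z/421Z)^* ≅ Z/420Z. Hence Gal(Q(zeta_3368)/Q) ≅ Z/2Z × Z/2Z × Z/420Z.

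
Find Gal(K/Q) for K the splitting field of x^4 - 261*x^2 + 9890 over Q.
Gal(K/Q) = V_4 (Klein four-group, Z/2Z × Z/2Z)

f factors as (x^2 - 46)(x^2 - 215), so the splitting field is K = Q(sqrt(46), sqrt(215)). The elements 46, 215, 9890 are all non-squares in Q, so sqrt(46) and sqrt(215) generate independent quadratic extensions. Thus [K:Q] = 4 and Gal(K/Q) is generated by the two order-2 automorphisms sqrt(46) ↦ -sqrt(46) and sqrt(215) ↦ -sqrt(215), giving V_4.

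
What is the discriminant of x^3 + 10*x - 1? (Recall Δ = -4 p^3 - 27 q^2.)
Δ = -4027

For a depressed cubic x^3 + p x + q the discriminant is Δ = -4 p^3 - 27 q^2 = -4*(10)^3 - 27*(-1)^2 = -4000 - 27 = -4027.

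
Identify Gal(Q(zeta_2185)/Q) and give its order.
|Gal(Q(zeta_2185)/Q)| = phi(2185) = 1584; group ≅ (Z/2185Z)^* ≅ Z/4Z × Z/18Z × Z/22Z

The n-th cyclotomic polynomial Φ_2185(x) is the minimal polynomial of zeta_2185 over Q and has degree phi(2185) = 1584. So Q(zeta_2185) is a degree-1584 Galois extension with Galois group (Z/2185Z)^*. By CRT, (Z/2185Z)^* ≅ (Z/5Z)^* × (Z/19Z)^* × (Z/23Z)^*. Each prime-power unit group is (Z/5Z)^* ≅ Z/4Z; (Z/19Z)^* ≅ Z/18Z; (Z/23Z)^* ≅ Z/22Z. Hence Gal(Q(zeta_2185)/Q) ≅ Z/4Z × Z/18Z × Z/22Z.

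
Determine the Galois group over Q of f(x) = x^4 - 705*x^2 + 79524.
Gal(K/Q) = Z/2Z (cyclic of order 2)

f factors as (x^2 - 141)(x^2 - 564), so the splitting field is K = Q(sqrt(141), sqrt(564)). The squarefree part of 141 is 141 and the squarefree part of 564 is also 141, so sqrt(141) and sqrt(564) are both rational multiples of sqrt(141). Hence Q(sqrt(141)) = Q(sqrt(564)) = Q(sqrt(141)), and the splitting field collapses to a single degree-2 extension with Galois group Z/2Z.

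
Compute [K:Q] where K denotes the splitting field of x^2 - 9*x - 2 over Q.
[K:Q] = 2

The discriminant of x^2 + (-9)*x + (-2) is b^2 - 4c = 81 - (-8) = 89. Since 89 is not a perfect square in Q, the polynomial is irreducible over Q. Its two roots generate a degree-2 extension, so [K:Q] = 2.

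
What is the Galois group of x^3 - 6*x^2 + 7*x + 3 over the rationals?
Gal(K/Q) = S_3 (symmetric group of order 6)

Compute the discriminant of x^3 + (-6)*x^2 + (7)*x + (3): Δ = 473. Since Δ is not a rational square, the Galois group is not contained in A_3; it must be the full S_3 (irreducibility of the cubic rules out anything smaller).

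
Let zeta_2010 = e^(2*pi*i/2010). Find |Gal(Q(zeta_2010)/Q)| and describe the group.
|Gal(Q(zeta_2010)/Q)| = phi(2010) = 528; group ≅ (Z/2010Z)^* ≅ Z/2Z × Z/4Z × Z/66Z

The n-th cyclotomic polynomial Φ_2010(x) is the minimal polynomial of zeta_2010 over Q and has degree phi(2010) = 528. So Q(zeta_2010) is a degree-528 Galois extension with Galois group (Z/2010Z)^*. By CRT, (Z/2010Z)^* ≅ (Z/2Z)^* × (Z/3Z)^* × (Z/5Z)^* × (Z/67Z)^*. Each prime-power unit group is (Z/2Z)^* ≅ trivial group (order 1); (Z/3Z)^* ≅ Z/2Z; (Z/5Z)^* ≅ Z/4Z; (Z/67Z)^* ≅ Z/66Z. Hence Gal(Q(zeta_2010)/Q) ≅ Z/2Z × Z/4Z × Z/66Z.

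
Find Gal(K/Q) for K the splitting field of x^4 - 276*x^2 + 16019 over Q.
Gal(K/Q) = V_4 (Klein four-group, Z/2Z × Z/2Z)

f factors as (x^2 - 193)(x^2 - 83), so the splitting field is K = Q(sqrt(193), sqrt(83)). The elements 193, 83, 16019 are all non-squares in Q, so sqrt(193) and sqrt(83) generate independent quadratic extensions. Thus [K:Q] = 4 and Gal(K/Q) is generated by the two order-2 automorphisms sqrt(193) ↦ -sqrt(193) and sqrt(83) ↦ -sqrt(83), giving V_4.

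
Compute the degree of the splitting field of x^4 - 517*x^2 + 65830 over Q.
[K:Q] = 4

f factors as (x^2 - 290)(x^2 - 227); the splitting field is K = Q(sqrt(290), sqrt(227)). Since 290, 227, and 65830 are all non-squares in Q, the three subfields Q(sqrt(290)), Q(sqrt(227)), Q(sqrt(65830)) are distinct degree-2 extensions, so [K:Q] = 4 (Klein four Galois group).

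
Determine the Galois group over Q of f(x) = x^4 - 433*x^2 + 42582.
Gal(K/Q) = V_4 (Klein four-group, Z/2Z × Z/2Z)

f factors as (x^2 - 151)(x^2 - 282), so the splitting field is K = Q(sqrt(151), sqrt(282)). The elements 151, 282, 42582 are all non-squares in Q, so sqrt(151) and sqrt(282) generate independent quadratic extensions. Thus [K:Q] = 4 and Gal(K/Q) is generated by the two order-2 automorphisms sqrt(151) ↦ -sqrt(151) and sqrt(282) ↦ -sqrt(282), giving V_4.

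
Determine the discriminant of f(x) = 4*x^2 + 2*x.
Δ = 4

For a quadratic a x^2 + b x + c the discriminant is Δ = b^2 - 4ac = (2)^2 - 4*(4)*(0) = 4 - (0) = 4.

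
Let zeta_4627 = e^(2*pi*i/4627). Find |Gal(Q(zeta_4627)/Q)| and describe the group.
|Gal(Q(zeta_4627)/Q)| = phi(4627) = 3960; group ≅ (Z/4627Z)^* ≅ Z/6Z × Z/660Z

The n-th cyclotomic polynomial Φ_4627(x) is the minimal polynomial of zeta_4627 over Q and has degree phi(4627) = 3960. So Q(zeta_4627) is a degree-3960 Galois extension with Galois group (Z/4627Z)^*. By CRT, (Z/4627Z)^* ≅ (Z/7Z)^* × (Z/661Z)^*. Each prime-power unit group is (Z/7Z)^* ≅ Z/6Z; (Z/661Z)^* ≅ Z/660Z. Hence Gal(Q(zeta_4627)/Q) ≅ Z/6Z × Z/660Z.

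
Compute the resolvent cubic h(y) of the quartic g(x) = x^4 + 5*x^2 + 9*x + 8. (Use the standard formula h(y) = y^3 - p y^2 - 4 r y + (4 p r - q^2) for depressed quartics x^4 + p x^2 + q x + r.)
h(y) = y^3 - 5*y^2 - 32*y + 79

Identify coefficients: p = 5, q = 9, r = 8.
Plug into h(y) = y^3 - p y^2 - 4 r y + (4 p r - q^2):
  h(y) = y^3 - (5) y^2 - 4*(8) y + (4*(5)*(8) - (9)^2)
       = y^3 + (-5) y^2 + (-32) y + (79).
Simplifying: h(y) = y^3 - 5*y^2 - 32*y + 79.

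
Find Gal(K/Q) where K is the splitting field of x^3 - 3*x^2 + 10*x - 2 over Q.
Gal(K/Q) = S_3 (symmetric group of order 6)

Compute the discriminant of x^3 + (-3)*x^2 + (10)*x + (-2): Δ = -2344. Since Δ is not a rational square, the Galois group is not contained in A_3; it must be the full S_3 (irreducibility of the cubic rules out anything smaller).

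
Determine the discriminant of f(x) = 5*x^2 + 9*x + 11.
Δ = -139

For a quadratic a x^2 + b x + c the discriminant is Δ = b^2 - 4ac = (9)^2 - 4*(5)*(11) = 81 - (220) = -139.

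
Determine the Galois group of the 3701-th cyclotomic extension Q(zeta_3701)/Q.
|Gal(Q(zeta_3701)/Q)| = phi(3701) = 3700; group ≅ (Z/3701Z)^* ≅ Z/3700Z

The n-th cyclotomic polynomial Φ_3701(x) is the minimal polynomial of zeta_3701 over Q and has degree phi(3701) = 3700. So Q(zeta_3701) is a degree-3700 Galois extension with Galois group (Z/3701Z)^*. (Z/3701Z)^* is cyclic since 3701 is an odd prime power (or 4). Hence Gal(Q(zeta_3701)/Q) ≅ Z/3700Z.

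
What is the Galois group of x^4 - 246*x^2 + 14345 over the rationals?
Gal(K/Q) = V_4 (Klein four-group, Z/2Z × Z/2Z)

f factors as (x^2 - 151)(x^2 - 95), so the splitting field is K = Q(sqrt(151), sqrt(95)). The elements 151, 95, 14345 are all non-squares in Q, so sqrt(151) and sqrt(95) generate independent quadratic extensions. Thus [K:Q] = 4 and Gal(K/Q) is generated by the two order-2 automorphisms sqrt(151) ↦ -sqrt(151) and sqrt(95) ↦ -sqrt(95), giving V_4.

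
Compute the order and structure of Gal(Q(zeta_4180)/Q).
|Gal(Q(zeta_4180)/Q)| = phi(4180) = 1440; group ≅ (Z/4180Z)^* ≅ Z/2Z × Z/4Z × Z/10Z × Z/18Z

The n-th cyclotomic polynomial Φ_4180(x) is the minimal polynomial of zeta_4180 over Q and has degree phi(4180) = 1440. So Q(zeta_4180) is a degree-1440 Galois extension with Galois group (Z/4180Z)^*. By CRT, (Z/4180Z)^* ≅ (Z/4Z)^* × (Z/5Z)^* × (Z/11Z)^* × (Z/19Z)^*. Each prime-power unit group is (Z/4Z)^* ≅ Z/2Z; (Z/5Z)^* ≅ Z/4Z; (Z/11Z)^* ≅ Z/10Z; (Z/19Z)^* ≅ Z/18Z. Hence Gal(Q(zeta_4180)/Q) ≅ Z/2Z × Z/4Z × Z/10Z × Z/18Z.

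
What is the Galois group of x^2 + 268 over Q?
Gal(K/Q) = Z/2Z (cyclic of order 2)

x^2 + 268 is irreducible over Q since -268 is not a rational square. The splitting field Q(sqrt(-268)) has degree 2 over Q, and its unique nontrivial automorphism is sqrt(-268) ↦ -sqrt(-268). Hence Gal(Q(sqrt(-268))/Q) = Z/2Z.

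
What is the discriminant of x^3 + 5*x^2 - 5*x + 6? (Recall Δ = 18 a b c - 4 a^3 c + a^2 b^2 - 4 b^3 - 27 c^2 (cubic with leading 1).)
Δ = -5547

For x^3 + a x^2 + b x + c the discriminant is Δ = 18 a b c - 4 a^3 c + a^2 b^2 - 4 b^3 - 27 c^2.
Plug a = 5, b = -5, c = 6:
  18*(5)*(-5)*(6) - 4*(5)^3*(6) + (5)^2*(-5)^2 - 4*(-5)^3 - 27*(6)^2
  = -2700 + (-3000) + 625 + (500) + (-972)
  = -5547.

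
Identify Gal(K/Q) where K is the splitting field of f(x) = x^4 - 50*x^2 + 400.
Gal(K/Q) = Z/2Z (cyclic of order 2)

f factors as (x^2 - 40)(x^2 - 10), so the splitting field is K = Q(sqrt(40), sqrt(10)). The squarefree part of 40 is 10 and the squarefree part of 10 is also 10, so sqrt(40) and sqrt(10) are both rational multiples of sqrt(10). Hence Q(sqrt(40)) = Q(sqrt(10)) = Q(sqrt(10)), and the splitting field collapses to a single degree-2 extension with Galois group Z/2Z.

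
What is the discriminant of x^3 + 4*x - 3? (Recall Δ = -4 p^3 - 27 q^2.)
Δ = -499

For a depressed cubic x^3 + p x + q the discriminant is Δ = -4 p^3 - 27 q^2 = -4*(4)^3 - 27*(-3)^2 = -256 - 243 = -499.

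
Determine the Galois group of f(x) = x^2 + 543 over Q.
Gal(K/Q) = Z/2Z (cyclic of order 2)

x^2 + 543 is irreducible over Q since -543 is not a rational square. The splitting field Q(sqrt(-543)) has degree 2 over Q, and its unique nontrivial automorphism is sqrt(-543) ↦ -sqrt(-543). Hence Gal(Q(sqrt(-543))/Q) = Z/2Z.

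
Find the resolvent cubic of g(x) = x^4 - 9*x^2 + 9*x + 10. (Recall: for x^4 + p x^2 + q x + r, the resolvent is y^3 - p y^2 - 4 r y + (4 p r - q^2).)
h(y) = y^3 + 9*y^2 - 40*y - 441

Identify coefficients: p = -9, q = 9, r = 10.
Plug into h(y) = y^3 - p y^2 - 4 r y + (4 p r - q^2):
  h(y) = y^3 - (-9) y^2 - 4*(10) y + (4*(-9)*(10) - (9)^2)
       = y^3 + (9) y^2 + (-40) y + (-441).
Simplifying: h(y) = y^3 + 9*y^2 - 40*y - 441.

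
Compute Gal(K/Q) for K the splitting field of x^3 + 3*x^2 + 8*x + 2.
Gal(K/Q) = S_3 (symmetric group of order 6)

Compute the discriminant of x^3 + (3)*x^2 + (8)*x + (2): Δ = -932. Since Δ is not a rational square, the Galois group is not contained in A_3; it must be the full S_3 (irreducibility of the cubic rules out anything smaller).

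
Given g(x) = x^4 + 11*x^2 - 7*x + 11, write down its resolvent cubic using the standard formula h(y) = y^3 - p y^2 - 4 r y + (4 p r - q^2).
h(y) = y^3 - 11*y^2 - 44*y + 435

Identify coefficients: p = 11, q = -7, r = 11.
Plug into h(y) = y^3 - p y^2 - 4 r y + (4 p r - q^2):
  h(y) = y^3 - (11) y^2 - 4*(11) y + (4*(11)*(11) - (-7)^2)
       = y^3 + (-11) y^2 + (-44) y + (435).
Simplifying: h(y) = y^3 - 11*y^2 - 44*y + 435.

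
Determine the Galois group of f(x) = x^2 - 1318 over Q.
Gal(K/Q) = Z/2Z (cyclic of order 2)

x^2 - 1318 is irreducible over Q since 1318 is not a rational square. The splitting field Q(sqrt(1318)) has degree 2 over Q, and its unique nontrivial automorphism is sqrt(1318) ↦ -sqrt(1318). Hence Gal(Q(sqrt(1318))/Q) = Z/2Z.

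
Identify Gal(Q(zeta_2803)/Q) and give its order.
|Gal(Q(zeta_2803)/Q)| = phi(2803) = 2802; group ≅ (Z/2803Z)^* ≅ Z/2802Z

The n-th cyclotomic polynomial Φ_2803(x) is the minimal polynomial of zeta_2803 over Q and has degree phi(2803) = 2802. So Q(zeta_2803) is a degree-2802 Galois extension with Galois group (Z/2803Z)^*. (Z/2803Z)^* is cyclic since 2803 is an odd prime power (or 4). Hence Gal(Q(zeta_2803)/Q) ≅ Z/2802Z.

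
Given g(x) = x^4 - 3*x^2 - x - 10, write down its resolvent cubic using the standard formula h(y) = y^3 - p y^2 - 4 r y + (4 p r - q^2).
h(y) = y^3 + 3*y^2 + 40*y + 119

Identify coefficients: p = -3, q = -1, r = -10.
Plug into h(y) = y^3 - p y^2 - 4 r y + (4 p r - q^2):
  h(y) = y^3 - (-3) y^2 - 4*(-10) y + (4*(-3)*(-10) - (-1)^2)
       = y^3 + (3) y^2 + (40) y + (119).
Simplifying: h(y) = y^3 + 3*y^2 + 40*y + 119.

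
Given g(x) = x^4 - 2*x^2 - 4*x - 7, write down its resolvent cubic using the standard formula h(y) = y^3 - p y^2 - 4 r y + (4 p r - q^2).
h(y) = y^3 + 2*y^2 + 28*y + 40

Identify coefficients: p = -2, q = -4, r = -7.
Plug into h(y) = y^3 - p y^2 - 4 r y + (4 p r - q^2):
  h(y) = y^3 - (-2) y^2 - 4*(-7) y + (4*(-2)*(-7) - (-4)^2)
       = y^3 + (2) y^2 + (28) y + (40).
Simplifying: h(y) = y^3 + 2*y^2 + 28*y + 40.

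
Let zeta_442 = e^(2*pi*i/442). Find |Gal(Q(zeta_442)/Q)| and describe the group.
|Gal(Q(zeta_442)/Q)| = phi(442) = 192; group ≅ (Z/442Z)^* ≅ Z/12Z × Z/16Z

The n-th cyclotomic polynomial Φ_442(x) is the minimal polynomial of zeta_442 over Q and has degree phi(442) = 192. So Q(zeta_442) is a degree-192 Galois extension with Galois group (Z/442Z)^*. By CRT, (Z/442Z)^* ≅ (Z/2Z)^* × (Z/13Z)^* × (Z/17Z)^*. Each prime-power unit group is (Z/2Z)^* ≅ trivial group (order 1); (Z/13Z)^* ≅ Z/12Z; (Z/17Z)^* ≅ Z/16Z. Hence Gal(Q(zeta_442)/Q) ≅ Z/12Z × Z/16Z.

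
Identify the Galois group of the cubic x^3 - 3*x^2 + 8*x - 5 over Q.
Gal(K/Q) = S_3 (symmetric group of order 6)

Compute the discriminant of x^3 + (-3)*x^2 + (8)*x + (-5): Δ = -527. Since Δ is not a rational square, the Galois group is not contained in A_3; it must be the full S_3 (irreducibility of the cubic rules out anything smaller).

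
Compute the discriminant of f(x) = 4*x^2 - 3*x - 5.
Δ = 89

For a quadratic a x^2 + b x + c the discriminant is Δ = b^2 - 4ac = (-3)^2 - 4*(4)*(-5) = 9 - (-80) = 89.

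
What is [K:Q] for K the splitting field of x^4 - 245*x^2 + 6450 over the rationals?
[K:Q] = 4

f factors as (x^2 - 30)(x^2 - 215); the splitting field is K = Q(sqrt(30), sqrt(215)). Since 30, 215, and 6450 are all non-squares in Q, the three subfields Q(sqrt(30)), Q(sqrt(215)), Q(sqrt(6450)) are distinct degree-2 extensions, so [K:Q] = 4 (Klein four Galois group).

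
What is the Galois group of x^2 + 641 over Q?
Gal(K/Q) = Z/2Z (cyclic of order 2)

x^2 + 641 is irreducible over Q since -641 is not a rational square. The splitting field Q(sqrt(-641)) has degree 2 over Q, and its unique nontrivial automorphism is sqrt(-641) ↦ -sqrt(-641). Hence Gal(Q(sqrt(-641))/Q) = Z/2Z.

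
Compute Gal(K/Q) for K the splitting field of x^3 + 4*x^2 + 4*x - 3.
Gal(K/Q) = S_3 (symmetric group of order 6)

Compute the discriminant of x^3 + (4)*x^2 + (4)*x + (-3): Δ = -339. Since Δ is not a rational square, the Galois group is not contained in A_3; it must be the full S_3 (irreducibility of the cubic rules out anything smaller).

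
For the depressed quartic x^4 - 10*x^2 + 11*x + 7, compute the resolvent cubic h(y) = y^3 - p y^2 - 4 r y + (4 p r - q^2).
h(y) = y^3 + 10*y^2 - 28*y - 401

Identify coefficients: p = -10, q = 11, r = 7.
Plug into h(y) = y^3 - p y^2 - 4 r y + (4 p r - q^2):
  h(y) = y^3 - (-10) y^2 - 4*(7) y + (4*(-10)*(7) - (11)^2)
       = y^3 + (10) y^2 + (-28) y + (-401).
Simplifying: h(y) = y^3 + 10*y^2 - 28*y - 401.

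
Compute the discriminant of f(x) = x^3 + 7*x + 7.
Δ = -2695

For a depressed cubic x^3 + p x + q the discriminant is Δ = -4 p^3 - 27 q^2 = -4*(7)^3 - 27*(7)^2 = -1372 - 1323 = -2695.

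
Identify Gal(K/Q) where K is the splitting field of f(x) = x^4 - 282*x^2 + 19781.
Gal(K/Q) = V_4 (Klein four-group, Z/2Z × Z/2Z)

f factors as (x^2 - 131)(x^2 - 151), so the splitting field is K = Q(sqrt(131), sqrt(151)). The elements 131, 151, 19781 are all non-squares in Q, so sqrt(131) and sqrt(151) generate independent quadratic extensions. Thus [K:Q] = 4 and Gal(K/Q) is generated by the two order-2 automorphisms sqrt(131) ↦ -sqrt(131) and sqrt(151) ↦ -sqrt(151), giving V_4.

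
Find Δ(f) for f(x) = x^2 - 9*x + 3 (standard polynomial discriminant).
Δ = 69

For a quadratic a x^2 + b x + c the discriminant is Δ = b^2 - 4ac = (-9)^2 - 4*(1)*(3) = 81 - (12) = 69.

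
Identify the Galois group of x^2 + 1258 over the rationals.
Gal(K/Q) = Z/2Z (cyclic of order 2)

x^2 + 1258 is irreducible over Q since -1258 is not a rational square. The splitting field Q(sqrt(-1258)) has degree 2 over Q, and its unique nontrivial automorphism is sqrt(-1258) ↦ -sqrt(-1258). Hence Gal(Q(sqrt(-1258))/Q) = Z/2Z.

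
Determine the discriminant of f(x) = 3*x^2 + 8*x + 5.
Δ = 4

For a quadratic a x^2 + b x + c the discriminant is Δ = b^2 - 4ac = (8)^2 - 4*(3)*(5) = 64 - (60) = 4.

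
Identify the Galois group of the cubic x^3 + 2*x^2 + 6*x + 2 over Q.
Gal(K/Q) = S_3 (symmetric group of order 6)

Compute the discriminant of x^3 + (2)*x^2 + (6)*x + (2): Δ = -460. Since Δ is not a rational square, the Galois group is not contained in A_3; it must be the full S_3 (irreducibility of the cubic rules out anything smaller).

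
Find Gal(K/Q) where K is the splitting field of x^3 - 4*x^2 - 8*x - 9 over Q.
Gal(K/Q) = S_3 (symmetric group of order 6)

Compute the discriminant of x^3 + (-4)*x^2 + (-8)*x + (-9): Δ = -6603. Since Δ is not a rational square, the Galois group is not contained in A_3; it must be the full S_3 (irreducibility of the cubic rules out anything smaller).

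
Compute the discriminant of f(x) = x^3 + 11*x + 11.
Δ = -8591

For a depressed cubic x^3 + p x + q the discriminant is Δ = -4 p^3 - 27 q^2 = -4*(11)^3 - 27*(11)^2 = -5324 - 3267 = -8591.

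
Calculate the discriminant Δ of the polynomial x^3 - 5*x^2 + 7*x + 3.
Δ = -780

For x^3 + a x^2 + b x + c the discriminant is Δ = 18 a b c - 4 a^3 c + a^2 b^2 - 4 b^3 - 27 c^2.
Plug a = -5, b = 7, c = 3:
  18*(-5)*(7)*(3) - 4*(-5)^3*(3) + (-5)^2*(7)^2 - 4*(7)^3 - 27*(3)^2
  = -1890 + (1500) + 1225 + (-1372) + (-243)
  = -780.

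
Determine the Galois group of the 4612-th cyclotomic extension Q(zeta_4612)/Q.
|Gal(Q(zeta_4612)/Q)| = phi(4612) = 2304; group ≅ (Z/4612Z)^* ≅ Z/2Z × Z/1152Z

The n-th cyclotomic polynomial Φ_4612(x) is the minimal polynomial of zeta_4612 over Q and has degree phi(4612) = 2304. So Q(zeta_4612) is a degree-2304 Galois extension with Galois group (Z/4612Z)^*. By CRT, (Z/4612Z)^* ≅ (Z/4Z)^* × (Z/1153Z)^*. Each prime-power unit group is (Z/4Z)^* ≅ Z/2Z; (Z/1153Z)^* ≅ Z/1152Z. Hence Gal(Q(zeta_4612)/Q) ≅ Z/2Z × Z/1152Z.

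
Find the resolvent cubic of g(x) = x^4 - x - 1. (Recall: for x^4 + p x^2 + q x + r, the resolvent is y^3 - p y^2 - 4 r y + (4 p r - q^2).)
h(y) = y^3 + 4*y - 1

Identify coefficients: p = 0, q = -1, r = -1.
Plug into h(y) = y^3 - p y^2 - 4 r y + (4 p r - q^2):
  h(y) = y^3 - (0) y^2 - 4*(-1) y + (4*(0)*(-1) - (-1)^2)
       = y^3 + (0) y^2 + (4) y + (-1).
Simplifying: h(y) = y^3 + 4*y - 1.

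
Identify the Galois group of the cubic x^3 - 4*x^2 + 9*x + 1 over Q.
Gal(K/Q) = S_3 (symmetric group of order 6)

Compute the discriminant of x^3 + (-4)*x^2 + (9)*x + (1): Δ = -2039. Since Δ is not a rational square, the Galois group is not contained in A_3; it must be the full S_3 (irreducibility of the cubic rules out anything smaller).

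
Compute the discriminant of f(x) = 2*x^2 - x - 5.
Δ = 41

For a quadratic a x^2 + b x + c the discriminant is Δ = b^2 - 4ac = (-1)^2 - 4*(2)*(-5) = 1 - (-40) = 41.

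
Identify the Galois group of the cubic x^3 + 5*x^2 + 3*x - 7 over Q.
Gal(K/Q) = S_3 (symmetric group of order 6)

Compute the discriminant of x^3 + (5)*x^2 + (3)*x + (-7): Δ = 404. Since Δ is not a rational square, the Galois group is not contained in A_3; it must be the full S_3 (irreducibility of the cubic rules out anything smaller).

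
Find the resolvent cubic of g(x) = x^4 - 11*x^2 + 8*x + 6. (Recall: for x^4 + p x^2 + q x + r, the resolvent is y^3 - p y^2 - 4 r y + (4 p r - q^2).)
h(y) = y^3 + 11*y^2 - 24*y - 328

Identify coefficients: p = -11, q = 8, r = 6.
Plug into h(y) = y^3 - p y^2 - 4 r y + (4 p r - q^2):
  h(y) = y^3 - (-11) y^2 - 4*(6) y + (4*(-11)*(6) - (8)^2)
       = y^3 + (11) y^2 + (-24) y + (-328).
Simplifying: h(y) = y^3 + 11*y^2 - 24*y - 328.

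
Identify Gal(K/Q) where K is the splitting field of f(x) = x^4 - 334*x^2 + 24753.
Gal(K/Q) = V_4 (Klein four-group, Z/2Z × Z/2Z)

f factors as (x^2 - 223)(x^2 - 111), so the splitting field is K = Q(sqrt(223), sqrt(111)). The elements 223, 111, 24753 are all non-squares in Q, so sqrt(223) and sqrt(111) generate independent quadratic extensions. Thus [K:Q] = 4 and Gal(K/Q) is generated by the two order-2 automorphisms sqrt(223) ↦ -sqrt(223) and sqrt(111) ↦ -sqrt(111), giving V_4.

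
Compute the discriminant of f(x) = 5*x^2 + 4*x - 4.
Δ = 96

For a quadratic a x^2 + b x + c the discriminant is Δ = b^2 - 4ac = (4)^2 - 4*(5)*(-4) = 16 - (-80) = 96.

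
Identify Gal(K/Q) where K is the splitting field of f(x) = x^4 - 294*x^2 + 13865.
Gal(K/Q) = V_4 (Klein four-group, Z/2Z × Z/2Z)

f factors as (x^2 - 235)(x^2 - 59), so the splitting field is K = Q(sqrt(235), sqrt(59)). The elements 235, 59, 13865 are all non-squares in Q, so sqrt(235) and sqrt(59) generate independent quadratic extensions. Thus [K:Q] = 4 and Gal(K/Q) is generated by the two order-2 automorphisms sqrt(235) ↦ -sqrt(235) and sqrt(59) ↦ -sqrt(59), giving V_4.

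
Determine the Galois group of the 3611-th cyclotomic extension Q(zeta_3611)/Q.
|Gal(Q(zeta_3611)/Q)| = phi(3611) = 3432; group ≅ (Z/3611Z)^* ≅ Z/22Z × Z/156Z

The n-th cyclotomic polynomial Φ_3611(x) is the minimal polynomial of zeta_3611 over Q and has degree phi(3611) = 3432. So Q(zeta_3611) is a degree-3432 Galois extension with Galois group (Z/3611Z)^*. By CRT, (Z/3611Z)^* ≅ (Z/23Z)^* × (Z/157Z)^*. Each prime-power unit group is (Z/23Z)^* ≅ Z/22Z; (Z/157Z)^* ≅ Z/156Z. Hence Gal(Q(zeta_3611)/Q) ≅ Z/22Z × Z/156Z.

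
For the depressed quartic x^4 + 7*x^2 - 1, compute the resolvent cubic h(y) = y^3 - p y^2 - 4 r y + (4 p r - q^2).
h(y) = y^3 - 7*y^2 + 4*y - 28

Identify coefficients: p = 7, q = 0, r = -1.
Plug into h(y) = y^3 - p y^2 - 4 r y + (4 p r - q^2):
  h(y) = y^3 - (7) y^2 - 4*(-1) y + (4*(7)*(-1) - (0)^2)
       = y^3 + (-7) y^2 + (4) y + (-28).
Simplifying: h(y) = y^3 - 7*y^2 + 4*y - 28.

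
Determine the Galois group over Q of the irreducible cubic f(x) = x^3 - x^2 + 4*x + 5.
Gal(K/Q) = S_3 (symmetric group of order 6)

Compute the discriminant of x^3 + (-1)*x^2 + (4)*x + (5): Δ = -1255. Since Δ is not a rational square, the Galois group is not contained in A_3; it must be the full S_3 (irreducibility of the cubic rules out anything smaller).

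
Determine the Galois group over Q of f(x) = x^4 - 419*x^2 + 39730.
Gal(K/Q) = V_4 (Klein four-group, Z/2Z × Z/2Z)

f factors as (x^2 - 274)(x^2 - 145), so the splitting field is K = Q(sqrt(274), sqrt(145)). The elements 274, 145, 39730 are all non-squares in Q, so sqrt(274) and sqrt(145) generate independent quadratic extensions. Thus [K:Q] = 4 and Gal(K/Q) is generated by the two order-2 automorphisms sqrt(274) ↦ -sqrt(274) and sqrt(145) ↦ -sqrt(145), giving V_4.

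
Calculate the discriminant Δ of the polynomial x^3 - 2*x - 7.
Δ = -1291

For a depressed cubic x^3 + p x + q the discriminant is Δ = -4 p^3 - 27 q^2 = -4*(-2)^3 - 27*(-7)^2 = 32 - 1323 = -1291.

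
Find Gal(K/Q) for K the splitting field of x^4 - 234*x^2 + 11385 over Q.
Gal(K/Q) = V_4 (Klein four-group, Z/2Z × Z/2Z)

f factors as (x^2 - 165)(x^2 - 69), so the splitting field is K = Q(sqrt(165), sqrt(69)). The elements 165, 69, 11385 are all non-squares in Q, so sqrt(165) and sqrt(69) generate independent quadratic extensions. Thus [K:Q] = 4 and Gal(K/Q) is generated by the two order-2 automorphisms sqrt(165) ↦ -sqrt(165) and sqrt(69) ↦ -sqrt(69), giving V_4.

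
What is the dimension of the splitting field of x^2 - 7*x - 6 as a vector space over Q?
[K:Q] = 2

The discriminant of x^2 + (-7)*x + (-6) is b^2 - 4c = 49 - (-24) = 73. Since 73 is not a perfect square in Q, the polynomial is irreducible over Q. Its two roots generate a degree-2 extension, so [K:Q] = 2.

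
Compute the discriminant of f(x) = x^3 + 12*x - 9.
Δ = -9099

For a depressed cubic x^3 + p x + q the discriminant is Δ = -4 p^3 - 27 q^2 = -4*(12)^3 - 27*(-9)^2 = -6912 - 2187 = -9099.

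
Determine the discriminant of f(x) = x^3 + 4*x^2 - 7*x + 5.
Δ = -2319

For x^3 + a x^2 + b x + c the discriminant is Δ = 18 a b c - 4 a^3 c + a^2 b^2 - 4 b^3 - 27 c^2.
Plug a = 4, b = -7, c = 5:
  18*(4)*(-7)*(5) - 4*(4)^3*(5) + (4)^2*(-7)^2 - 4*(-7)^3 - 27*(5)^2
  = -2520 + (-1280) + 784 + (1372) + (-675)
  = -2319.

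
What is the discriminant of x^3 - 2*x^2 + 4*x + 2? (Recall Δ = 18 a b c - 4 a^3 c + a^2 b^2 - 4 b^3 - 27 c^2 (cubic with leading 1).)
Δ = -524

For x^3 + a x^2 + b x + c the discriminant is Δ = 18 a b c - 4 a^3 c + a^2 b^2 - 4 b^3 - 27 c^2.
Plug a = -2, b = 4, c = 2:
  18*(-2)*(4)*(2) - 4*(-2)^3*(2) + (-2)^2*(4)^2 - 4*(4)^3 - 27*(2)^2
  = -288 + (64) + 64 + (-256) + (-108)
  = -524.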